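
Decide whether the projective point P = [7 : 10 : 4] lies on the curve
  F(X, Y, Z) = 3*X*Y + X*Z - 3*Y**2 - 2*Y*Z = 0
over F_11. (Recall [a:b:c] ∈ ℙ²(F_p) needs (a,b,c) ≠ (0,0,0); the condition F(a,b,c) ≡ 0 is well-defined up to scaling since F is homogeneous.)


F(7,10,4) ≡ 1 (mod 11); P is NOT on the curve.

Evaluate F(7, 10, 4) term-by-term (mod 11).
  3*X*Y ↦ 3·7·10·1 = 210
  X*Z ↦ 1·7·1·4 = 28
  -3*Y**2 ↦ -3·1·100·1 = -300
  -2*Y*Z ↦ -2·1·10·4 = -80
Sum: F(7, 10, 4) = (210) + (28) + (-300) + (-80) = -142.
Reducing mod 11: -142 ≡ 1 (mod 11).
Since F(a, b, c) ≡ 1 ≠ 0 (mod 11), P does NOT lie on the curve.


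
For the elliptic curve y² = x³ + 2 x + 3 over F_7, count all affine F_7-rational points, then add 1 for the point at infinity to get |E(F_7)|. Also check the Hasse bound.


Affine points = {(2, 1), (2, 6), (3, 1), (3, 6), (6, 0)}; affine count = 5; |E(F_7)| = 6.

Discriminant check: Δ ∝ 4a³ + 27b² = 4·2³ + 27·3² = 4·8 + 27·9 ≡ 2 (mod 7). Nonzero ⇒ E is nonsingular.
For each x ∈ F_7, compute rhs = x³ + 2·x + 3 mod 7, then count y ∈ F_7 with y² ≡ rhs.
  x = 0: rhs = 3, matching y values: none (0 points).
  x = 1: rhs = 6, matching y values: none (0 points).
  x = 2: rhs = 1, matching y values: 1, 6 (2 points).
  x = 3: rhs = 1, matching y values: 1, 6 (2 points).
  x = 4: rhs = 5, matching y values: none (0 points).
  x = 5: rhs = 5, matching y values: none (0 points).
  x = 6: rhs = 0, matching y values: 0 (1 points).
Total affine count: 5.
Full point count |E(F_7)| = 5 + 1 = 6.
Hasse bound: |6 − (7+1)| = |-2| = 2 ≤ 2√7 ≈ 5.2915 ✓.


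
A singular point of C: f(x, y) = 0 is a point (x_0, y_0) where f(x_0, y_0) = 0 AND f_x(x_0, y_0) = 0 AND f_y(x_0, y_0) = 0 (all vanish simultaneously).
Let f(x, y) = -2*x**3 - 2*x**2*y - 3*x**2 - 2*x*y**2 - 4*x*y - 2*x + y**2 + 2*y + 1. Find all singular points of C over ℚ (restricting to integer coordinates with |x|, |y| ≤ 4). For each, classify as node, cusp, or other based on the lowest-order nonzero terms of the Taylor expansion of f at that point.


Singular points: {(0, -1)}; classification: node.

Compute partial derivatives:
  f_x = -6*x**2 - 4*x*y - 6*x - 2*y**2 - 4*y - 2.
  f_y = -2*x**2 - 4*x*y - 4*x + 2*y + 2.
Scan x_0 ∈ {−4, ..., 4}. For each x_0, f_y(x_0, y) is a polynomial in y; find its integer roots y ∈ {−4, ..., 4}, then test f_x and f at those candidates.
  x = -4: f_y(-4, y) = 18*y - 14; no integer root y with |y| ≤ 4.
  x = -3: f_y(-3, y) = 14*y - 4; no integer root y with |y| ≤ 4.
  x = -2: f_y(-2, y) = 10*y + 2; no integer root y with |y| ≤ 4.
  x = -1: f_y(-1, y) = 6*y + 4; no integer root y with |y| ≤ 4.
  x = 0: f_y(0, y) = 2*y + 2; vanishes at y ∈ {-1}. (0, -1): f_x = 0, f = 0 — SINGULAR.
  x = 1: f_y(1, y) = -2*y - 4; vanishes at y ∈ {-2}. (1, -2): f_x = -6 ≠ 0.
  x = 2: f_y(2, y) = -6*y - 14; no integer root y with |y| ≤ 4.
  x = 3: f_y(3, y) = -10*y - 28; no integer root y with |y| ≤ 4.
  x = 4: f_y(4, y) = -14*y - 46; no integer root y with |y| ≤ 4.
Only singular point on the grid: (0, -1).
Classify: substitute x = 0 + u, y = -1 + v and expand: f = -2*u**3 - 2*u**2*v - u**2 - 2*u*v**2 + v**2.
No constant or linear terms (consistent with a singular point). Quadratic part: -u**2 + v**2. Cubic part: -2*u**3 - 2*u**2*v - 2*u*v**2.
The quadratic part v**2 - u**2 = (v − u)(v + u) splits into two distinct linear factors, so there are two distinct tangent lines y − -1 = ±(x − 0) — this is a node (ordinary double point).
Classification: node.


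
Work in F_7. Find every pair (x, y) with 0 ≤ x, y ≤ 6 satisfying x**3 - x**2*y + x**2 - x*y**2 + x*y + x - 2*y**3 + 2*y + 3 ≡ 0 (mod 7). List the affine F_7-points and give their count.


Affine F_7-points: {(1, 5), (2, 2), (3, 0), (4, 2), (5, 1)}; count = 5.

For each of the 49 pairs (x, y) ∈ F_7², evaluate f(x, y) mod 7. Record the zeros.
  x = 0: [0↦3, 1↦3, 2↦5, 3↦4, 4↦2, 5↦1, 6↦3]  zeros at y ∈ ∅
  x = 1: [0↦6, 1↦5, 2↦4, 3↦5, 4↦3, 5↦0, 6↦5]  zeros at y ∈ {5}
  x = 2: [0↦3, 1↦6, 2↦0, 3↦1, 4↦4, 5↦4, 6↦3]  zeros at y ∈ {2}
  x = 3: [0↦0, 1↦5, 2↦6, 3↦5, 4↦4, 5↦5, 6↦3]  zeros at y ∈ {0}
  x = 4: [0↦3, 1↦1, 2↦0, 3↦2, 4↦2, 5↦2, 6↦4]  zeros at y ∈ {2}
  x = 5: [0↦4, 1↦0, 2↦2, 3↦5, 4↦4, 5↦1, 6↦5]  zeros at y ∈ {1}
  x = 6: [0↦2, 1↦1, 2↦4, 3↦6, 4↦2, 5↦1, 6↦5]  zeros at y ∈ ∅
Collecting zeros: affine points = {(1, 5), (2, 2), (3, 0), (4, 2), (5, 1)}.
Total count |C(F_7)_aff| = 5.


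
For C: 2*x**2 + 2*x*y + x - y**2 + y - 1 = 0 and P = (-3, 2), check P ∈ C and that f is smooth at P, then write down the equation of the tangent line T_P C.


Tangent line at P: -7*x - 9*y - 3 = 0.

Step 1: f(-3, 2) = 0, so P lies on C.
Step 2: partial derivatives
  f_x(x, y) = 4*x + 2*y + 1, f_y(x, y) = 2*x - 2*y + 1.
  f_x(P) = -7, f_y(P) = -9 (gradient nonzero, so P is smooth).
Step 3: tangent line at P: -7·(x − -3) + -9·(y − 2) = 0.
Expanding: -7*x - 9*y - 3 = 0.


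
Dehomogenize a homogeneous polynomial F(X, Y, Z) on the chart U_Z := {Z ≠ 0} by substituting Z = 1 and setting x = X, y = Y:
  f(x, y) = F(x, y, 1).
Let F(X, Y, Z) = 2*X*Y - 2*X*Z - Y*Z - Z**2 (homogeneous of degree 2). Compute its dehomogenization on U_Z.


f(x, y) = 2*x*y - 2*x - y - 1

On U_Z we set Z = 1. Each monomial c·X^i·Y^j·Z^k in F becomes c·x^i·y^j·1^k = c·x^i·y^j.
Substituting Z = 1: F(X, Y, 1) = 2*x*y - 2*x - y - 1.
Note: deg(f) ≤ deg(F) = 2; strict inequality happens when F is divisible by Z (lost terms).


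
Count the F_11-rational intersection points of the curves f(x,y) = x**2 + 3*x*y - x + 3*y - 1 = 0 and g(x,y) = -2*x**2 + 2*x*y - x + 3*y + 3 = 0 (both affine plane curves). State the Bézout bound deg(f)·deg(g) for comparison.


Common zeros: {(4, 0)}; count = 1; Bézout bound = 4.

deg(f) = 2, deg(g) = 2, so Bézout bound = 4.
Scan x ∈ F_11. For each x, list the y ∈ F_11 with f(x, y) ≡ 0 and those with g(x, y) ≡ 0 (mod 11); the common zeros in that column are the intersection.
  x = 0: f ≡ 0 at y ∈ {4}; g ≡ 0 at y ∈ {10}; common: ∅.
  x = 1: f ≡ 0 at y ∈ {2}; g ≡ 0 at y ∈ {0}; common: ∅.
  x = 2: f ≡ 0 at y ∈ {6}; g ≡ 0 at y ∈ {1}; common: ∅.
  x = 3: f ≡ 0 at y ∈ {6}; g ≡ 0 at y ∈ {2}; common: ∅.
  x = 4: f ≡ 0 at y ∈ {0}; g ≡ 0 at y ∈ {0, 1, 2, 3, 4, 5, 6, 7, 8, 9, 10}; common: {0}.
  x = 5: f ≡ 0 at y ∈ {2}; g ≡ 0 at y ∈ {4}; common: ∅.
  x = 6: f ≡ 0 at y ∈ {7}; g ≡ 0 at y ∈ {5}; common: ∅.
  x = 7: f ≡ 0 at y ∈ {7}; g ≡ 0 at y ∈ {6}; common: ∅.
  x = 8: f ≡ 0 at y ∈ {0}; g ≡ 0 at y ∈ {7}; common: ∅.
  x = 9: f ≡ 0 at y ∈ {9}; g ≡ 0 at y ∈ {8}; common: ∅.
  x = 10: f ≡ 0 at y ∈ ∅; g ≡ 0 at y ∈ {9}; common: ∅.
Collecting: common zeros = {(4, 0)}, so the count is 1.
Comparison with the Bézout bound: 1 ≤ 4 = deg(f)·deg(g), as expected for curves with no common component (the affine F_11-count falls short of the bound because intersections may lie at infinity, over extension fields, or carry multiplicity).


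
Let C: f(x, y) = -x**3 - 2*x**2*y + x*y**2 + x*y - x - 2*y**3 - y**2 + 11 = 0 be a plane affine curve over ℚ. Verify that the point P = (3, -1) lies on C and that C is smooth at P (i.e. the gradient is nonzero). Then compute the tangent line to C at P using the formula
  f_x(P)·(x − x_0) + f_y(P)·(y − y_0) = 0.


Tangent line at P: -16*x - 25*y + 23 = 0.

Step 1: f(3, -1) = 0, so P lies on C.
Step 2: partial derivatives
  f_x(x, y) = -3*x**2 - 4*x*y + y**2 + y - 1, f_y(x, y) = -2*x**2 + 2*x*y + x - 6*y**2 - 2*y.
  f_x(P) = -16, f_y(P) = -25 (gradient nonzero, so P is smooth).
Step 3: tangent line at P: -16·(x − 3) + -25·(y − -1) = 0.
Expanding: -16*x - 25*y + 23 = 0.


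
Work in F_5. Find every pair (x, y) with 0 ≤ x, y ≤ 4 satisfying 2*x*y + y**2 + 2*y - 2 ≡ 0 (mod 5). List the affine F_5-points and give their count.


Affine F_5-points: {(1, 2), (1, 4), (2, 1), (2, 3)}; count = 4.

For each of the 25 pairs (x, y) ∈ F_5², evaluate f(x, y) mod 5. Record the zeros.
  x = 0: [0↦3, 1↦1, 2↦1, 3↦3, 4↦2]  zeros at y ∈ ∅
  x = 1: [0↦3, 1↦3, 2↦0, 3↦4, 4↦0]  zeros at y ∈ {2, 4}
  x = 2: [0↦3, 1↦0, 2↦4, 3↦0, 4↦3]  zeros at y ∈ {1, 3}
  x = 3: [0↦3, 1↦2, 2↦3, 3↦1, 4↦1]  zeros at y ∈ ∅
  x = 4: [0↦3, 1↦4, 2↦2, 3↦2, 4↦4]  zeros at y ∈ ∅
Collecting zeros: affine points = {(1, 2), (1, 4), (2, 1), (2, 3)}.
Total count |C(F_5)_aff| = 4.


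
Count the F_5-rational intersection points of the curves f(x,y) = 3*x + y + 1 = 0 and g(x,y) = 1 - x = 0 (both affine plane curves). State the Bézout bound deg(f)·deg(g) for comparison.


Common zeros: {(1, 1)}; count = 1; Bézout bound = 1.

deg(f) = 1, deg(g) = 1, so Bézout bound = 1.
Scan x ∈ F_5. For each x, list the y ∈ F_5 with f(x, y) ≡ 0 and those with g(x, y) ≡ 0 (mod 5); the common zeros in that column are the intersection.
  x = 0: f ≡ 0 at y ∈ {4}; g ≡ 0 at y ∈ ∅; common: ∅.
  x = 1: f ≡ 0 at y ∈ {1}; g ≡ 0 at y ∈ {0, 1, 2, 3, 4}; common: {1}.
  x = 2: f ≡ 0 at y ∈ {3}; g ≡ 0 at y ∈ ∅; common: ∅.
  x = 3: f ≡ 0 at y ∈ {0}; g ≡ 0 at y ∈ ∅; common: ∅.
  x = 4: f ≡ 0 at y ∈ {2}; g ≡ 0 at y ∈ ∅; common: ∅.
Collecting: common zeros = {(1, 1)}, so the count is 1.
Comparison with the Bézout bound: 1 ≤ 1 = deg(f)·deg(g), as expected for curves with no common component (the bound is attained).


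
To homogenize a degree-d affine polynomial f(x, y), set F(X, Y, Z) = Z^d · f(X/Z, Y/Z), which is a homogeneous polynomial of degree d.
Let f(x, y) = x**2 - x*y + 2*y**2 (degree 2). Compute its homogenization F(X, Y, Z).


F(X, Y, Z) = X**2 - X*Y + 2*Y**2

deg(f) = 2.
Substitute x = X/Z, y = Y/Z into f, then multiply by Z^2.
  monomial 1·x^2·y^0 ↦ 1·X^2·Y^0·Z^0.
  monomial -1·x^1·y^1 ↦ -1·X^1·Y^1·Z^0.
  monomial 2·x^0·y^2 ↦ 2·X^0·Y^2·Z^0.
Collecting: F(X, Y, Z) = X**2 - X*Y + 2*Y**2.


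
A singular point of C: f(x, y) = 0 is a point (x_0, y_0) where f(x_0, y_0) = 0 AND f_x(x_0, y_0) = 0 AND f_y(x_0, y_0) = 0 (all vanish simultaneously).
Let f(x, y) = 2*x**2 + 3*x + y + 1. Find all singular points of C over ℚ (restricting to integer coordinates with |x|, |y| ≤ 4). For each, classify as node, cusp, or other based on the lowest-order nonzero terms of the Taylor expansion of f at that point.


No singular points in the scanned grid; C is smooth there.

Compute partial derivatives:
  f_x = 4*x + 3.
  f_y = 1.
f_y = 1 is a nonzero constant, so f_y never vanishes: no point (x, y) can satisfy f = f_x = f_y = 0. In particular no (x, y) ∈ {−4, ..., 4}² is singular; the curve is smooth.


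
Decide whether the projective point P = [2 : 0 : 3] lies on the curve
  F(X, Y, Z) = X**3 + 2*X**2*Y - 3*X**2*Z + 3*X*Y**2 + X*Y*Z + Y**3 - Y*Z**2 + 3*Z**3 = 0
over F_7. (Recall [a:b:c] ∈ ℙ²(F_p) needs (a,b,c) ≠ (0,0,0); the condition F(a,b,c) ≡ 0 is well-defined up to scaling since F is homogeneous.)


F(2,0,3) ≡ 4 (mod 7); P is NOT on the curve.

Evaluate F(2, 0, 3) term-by-term (mod 7).
  X**3 ↦ 1·8·1·1 = 8
  2*X**2*Y ↦ 2·4·0·1 = 0
  -3*X**2*Z ↦ -3·4·1·3 = -36
  3*X*Y**2 ↦ 3·2·0·1 = 0
  X*Y*Z ↦ 1·2·0·3 = 0
  Y**3 ↦ 1·1·0·1 = 0
  -Y*Z**2 ↦ -1·1·0·9 = 0
  3*Z**3 ↦ 3·1·1·27 = 81
Sum: F(2, 0, 3) = (8) + (0) + (-36) + (0) + (0) + (0) + (0) + (81) = 53.
Reducing mod 7: 53 ≡ 4 (mod 7).
Since F(a, b, c) ≡ 4 ≠ 0 (mod 7), P does NOT lie on the curve.


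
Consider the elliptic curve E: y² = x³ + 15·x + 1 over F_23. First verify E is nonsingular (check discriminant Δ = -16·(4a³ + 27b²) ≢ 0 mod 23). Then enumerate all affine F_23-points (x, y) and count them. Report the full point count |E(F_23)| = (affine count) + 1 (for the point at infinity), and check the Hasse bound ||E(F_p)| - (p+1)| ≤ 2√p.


Affine points = {(0, 1), (0, 22), (2, 4), (2, 19), (3, 2), (3, 21), (6, 10), (6, 13), (7, 9), (7, 14), (8, 9), (8, 14), (10, 1), (10, 22), (11, 5), (11, 18), (12, 0), (13, 1), (13, 22), (15, 6), (15, 17), (16, 6), (16, 17), (18, 10), (18, 13), (21, 3), (21, 20), (22, 10), (22, 13)}; affine count = 29; |E(F_23)| = 30.

Discriminant check: Δ ∝ 4a³ + 27b² = 4·15³ + 27·1² = 4·3375 + 27·1 ≡ 3 (mod 23). Nonzero ⇒ E is nonsingular.
For each x ∈ F_23, compute rhs = x³ + 15·x + 1 mod 23, then count y ∈ F_23 with y² ≡ rhs.
  x = 0: rhs = 1, matching y values: 1, 22 (2 points).
  x = 1: rhs = 17, matching y values: none (0 points).
  x = 2: rhs = 16, matching y values: 4, 19 (2 points).
  x = 3: rhs = 4, matching y values: 2, 21 (2 points).
  x = 4: rhs = 10, matching y values: none (0 points).
  x = 5: rhs = 17, matching y values: none (0 points).
  x = 6: rhs = 8, matching y values: 10, 13 (2 points).
  x = 7: rhs = 12, matching y values: 9, 14 (2 points).
  x = 8: rhs = 12, matching y values: 9, 14 (2 points).
  x = 9: rhs = 14, matching y values: none (0 points).
  x = 10: rhs = 1, matching y values: 1, 22 (2 points).
  x = 11: rhs = 2, matching y values: 5, 18 (2 points).
  x = 12: rhs = 0, matching y values: 0 (1 points).
  x = 13: rhs = 1, matching y values: 1, 22 (2 points).
  x = 14: rhs = 11, matching y values: none (0 points).
  x = 15: rhs = 13, matching y values: 6, 17 (2 points).
  x = 16: rhs = 13, matching y values: 6, 17 (2 points).
  x = 17: rhs = 17, matching y values: none (0 points).
  x = 18: rhs = 8, matching y values: 10, 13 (2 points).
  x = 19: rhs = 15, matching y values: none (0 points).
  x = 20: rhs = 21, matching y values: none (0 points).
  x = 21: rhs = 9, matching y values: 3, 20 (2 points).
  x = 22: rhs = 8, matching y values: 10, 13 (2 points).
Total affine count: 29.
Full point count |E(F_23)| = 29 + 1 = 30.
Hasse bound: |30 − (23+1)| = |6| = 6 ≤ 2√23 ≈ 9.5917 ✓.


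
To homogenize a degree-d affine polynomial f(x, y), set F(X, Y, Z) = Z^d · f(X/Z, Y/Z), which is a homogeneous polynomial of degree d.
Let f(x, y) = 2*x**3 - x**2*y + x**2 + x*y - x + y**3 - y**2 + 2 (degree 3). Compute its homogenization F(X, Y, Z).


F(X, Y, Z) = 2*X**3 - X**2*Y + X**2*Z + X*Y*Z - X*Z**2 + Y**3 - Y**2*Z + 2*Z**3

deg(f) = 3.
Substitute x = X/Z, y = Y/Z into f, then multiply by Z^3.
  monomial 2·x^3·y^0 ↦ 2·X^3·Y^0·Z^0.
  monomial -1·x^2·y^1 ↦ -1·X^2·Y^1·Z^0.
  monomial 1·x^2·y^0 ↦ 1·X^2·Y^0·Z^1.
  monomial 1·x^1·y^1 ↦ 1·X^1·Y^1·Z^1.
  monomial -1·x^1·y^0 ↦ -1·X^1·Y^0·Z^2.
  monomial 1·x^0·y^3 ↦ 1·X^0·Y^3·Z^0.
  monomial -1·x^0·y^2 ↦ -1·X^0·Y^2·Z^1.
  monomial 2·x^0·y^0 ↦ 2·X^0·Y^0·Z^3.
Collecting: F(X, Y, Z) = 2*X**3 - X**2*Y + X**2*Z + X*Y*Z - X*Z**2 + Y**3 - Y**2*Z + 2*Z**3.


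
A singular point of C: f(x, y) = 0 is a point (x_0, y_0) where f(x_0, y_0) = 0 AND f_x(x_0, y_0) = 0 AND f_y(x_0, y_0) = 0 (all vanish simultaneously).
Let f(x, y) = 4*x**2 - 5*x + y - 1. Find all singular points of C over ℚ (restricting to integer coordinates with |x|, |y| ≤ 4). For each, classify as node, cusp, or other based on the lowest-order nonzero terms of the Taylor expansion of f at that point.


No singular points in the scanned grid; C is smooth there.

Compute partial derivatives:
  f_x = 8*x - 5.
  f_y = 1.
f_y = 1 is a nonzero constant, so f_y never vanishes: no point (x, y) can satisfy f = f_x = f_y = 0. In particular no (x, y) ∈ {−4, ..., 4}² is singular; the curve is smooth.


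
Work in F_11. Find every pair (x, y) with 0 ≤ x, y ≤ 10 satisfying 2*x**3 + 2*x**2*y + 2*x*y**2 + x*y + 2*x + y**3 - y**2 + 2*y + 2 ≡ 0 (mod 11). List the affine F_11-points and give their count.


Affine F_11-points: {(2, 0), (2, 2), (2, 6), (3, 8), (5, 6), (5, 9), (7, 7), (8, 2), (9, 5), (9, 6), (10, 2)}; count = 11.

For each of the 121 pairs (x, y) ∈ F_11², evaluate f(x, y) mod 11. Record the zeros.
  x = 0: [0↦2, 1↦4, 2↦10, 3↦4, 4↦3, 5↦2, 6↦7, 7↦2, 8↦4, 9↦8, 10↦9]  zeros at y ∈ ∅
  x = 1: [0↦6, 1↦2, 2↦6, 3↦2, 4↦7, 5↦5, 6↦2, 7↦4, 8↦6, 9↦3, 10↦1]  zeros at y ∈ ∅
  x = 2: [0↦0, 1↦5, 2↦0, 3↦2, 4↦6, 5↦7, 6↦0, 7↦2, 8↦8, 9↦2, 10↦1]  zeros at y ∈ {0, 2, 6}
  x = 3: [0↦7, 1↦3, 2↦4, 3↦5, 4↦1, 5↦9, 6↦2, 7↦8, 8↦0, 9↦6, 10↦10]  zeros at y ∈ {8}
  x = 4: [0↦6, 1↦8, 2↦8, 3↦1, 4↦4, 5↦1, 6↦9, 7↦1, 8↦5, 9↦5, 10↦7]  zeros at y ∈ ∅
  x = 5: [0↦9, 1↦10, 2↦2, 3↦2, 4↦5, 5↦6, 6↦0, 7↦4, 8↦2, 9↦0, 10↦4]  zeros at y ∈ {6, 9}
  x = 6: [0↦6, 1↦10, 2↦9, 3↦9, 4↦5, 5↦3, 6↦9, 7↦7, 8↦3, 9↦3, 10↦2]  zeros at y ∈ ∅
  x = 7: [0↦9, 1↦9, 2↦8, 3↦1, 4↦5, 5↦4, 6↦4, 7↦0, 8↦9, 9↦4, 10↦2]  zeros at y ∈ {7}
  x = 8: [0↦8, 1↦8, 2↦0, 3↦1, 4↦6, 5↦10, 6↦8, 7↦6, 8↦10, 9↦4, 10↦5]  zeros at y ∈ {2}
  x = 9: [0↦4, 1↦8, 2↦8, 3↦10, 4↦9, 5↦0, 6↦0, 7↦4, 8↦7, 9↦4, 10↦1]  zeros at y ∈ {5, 6}
  x = 10: [0↦9, 1↦10, 2↦0, 3↦7, 4↦4, 5↦8, 6↦3, 7↦6, 8↦1, 9↦5, 10↦2]  zeros at y ∈ {2}
Collecting zeros: affine points = {(2, 0), (2, 2), (2, 6), (3, 8), (5, 6), (5, 9), (7, 7), (8, 2), (9, 5), (9, 6), (10, 2)}.
Total count |C(F_11)_aff| = 11.


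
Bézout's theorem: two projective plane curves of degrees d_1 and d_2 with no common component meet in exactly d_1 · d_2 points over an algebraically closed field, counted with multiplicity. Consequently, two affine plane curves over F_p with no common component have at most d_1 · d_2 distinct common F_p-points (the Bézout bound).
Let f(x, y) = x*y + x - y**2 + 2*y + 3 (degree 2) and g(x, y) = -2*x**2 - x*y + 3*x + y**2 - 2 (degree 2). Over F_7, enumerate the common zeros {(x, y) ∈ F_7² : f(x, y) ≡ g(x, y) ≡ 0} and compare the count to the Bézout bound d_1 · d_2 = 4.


Common zeros: {(0, 3), (3, 6), (6, 6)}; count = 3; Bézout bound = 4.

deg(f) = 2, deg(g) = 2, so Bézout bound = 4.
Scan x ∈ F_7. For each x, list the y ∈ F_7 with f(x, y) ≡ 0 and those with g(x, y) ≡ 0 (mod 7); the common zeros in that column are the intersection.
  x = 0: f ≡ 0 at y ∈ {3, 6}; g ≡ 0 at y ∈ {3, 4}; common: {3}.
  x = 1: f ≡ 0 at y ∈ {4, 6}; g ≡ 0 at y ∈ ∅; common: ∅.
  x = 2: f ≡ 0 at y ∈ {5, 6}; g ≡ 0 at y ∈ ∅; common: ∅.
  x = 3: f ≡ 0 at y ∈ {6}; g ≡ 0 at y ∈ {4, 6}; common: {6}.
  x = 4: f ≡ 0 at y ∈ {0, 6}; g ≡ 0 at y ∈ ∅; common: ∅.
  x = 5: f ≡ 0 at y ∈ {1, 6}; g ≡ 0 at y ∈ ∅; common: ∅.
  x = 6: f ≡ 0 at y ∈ {2, 6}; g ≡ 0 at y ∈ {0, 6}; common: {6}.
Collecting: common zeros = {(0, 3), (3, 6), (6, 6)}, so the count is 3.
Comparison with the Bézout bound: 3 ≤ 4 = deg(f)·deg(g), as expected for curves with no common component (the affine F_7-count falls short of the bound because intersections may lie at infinity, over extension fields, or carry multiplicity).


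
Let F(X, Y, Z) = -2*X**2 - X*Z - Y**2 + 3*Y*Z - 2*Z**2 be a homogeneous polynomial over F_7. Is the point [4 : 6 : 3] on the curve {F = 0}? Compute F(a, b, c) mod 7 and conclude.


F(4,6,3) ≡ 5 (mod 7); P is NOT on the curve.

Evaluate F(4, 6, 3) term-by-term (mod 7).
  -2*X**2 ↦ -2·16·1·1 = -32
  -X*Z ↦ -1·4·1·3 = -12
  -Y**2 ↦ -1·1·36·1 = -36
  3*Y*Z ↦ 3·1·6·3 = 54
  -2*Z**2 ↦ -2·1·1·9 = -18
Sum: F(4, 6, 3) = (-32) + (-12) + (-36) + (54) + (-18) = -44.
Reducing mod 7: -44 ≡ 5 (mod 7).
Since F(a, b, c) ≡ 5 ≠ 0 (mod 7), P does NOT lie on the curve.


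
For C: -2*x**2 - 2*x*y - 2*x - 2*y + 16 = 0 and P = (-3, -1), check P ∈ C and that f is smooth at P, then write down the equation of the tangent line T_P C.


Tangent line at P: 12*x + 4*y + 40 = 0.

Step 1: f(-3, -1) = 0, so P lies on C.
Step 2: partial derivatives
  f_x(x, y) = -4*x - 2*y - 2, f_y(x, y) = -2*x - 2.
  f_x(P) = 12, f_y(P) = 4 (gradient nonzero, so P is smooth).
Step 3: tangent line at P: 12·(x − -3) + 4·(y − -1) = 0.
Expanding: 12*x + 4*y + 40 = 0.


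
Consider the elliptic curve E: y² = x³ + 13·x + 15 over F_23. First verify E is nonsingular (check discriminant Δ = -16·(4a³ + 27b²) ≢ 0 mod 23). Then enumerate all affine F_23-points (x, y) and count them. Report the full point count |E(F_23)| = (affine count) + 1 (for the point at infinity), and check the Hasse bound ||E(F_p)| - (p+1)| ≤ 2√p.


Affine points = {(1, 11), (1, 12), (2, 7), (2, 16), (3, 9), (3, 14), (4, 4), (4, 19), (7, 9), (7, 14), (10, 8), (10, 15), (12, 6), (12, 17), (13, 9), (13, 14), (16, 8), (16, 15), (18, 3), (18, 20), (20, 8), (20, 15), (21, 2), (21, 21), (22, 1), (22, 22)}; affine count = 26; |E(F_23)| = 27.

Discriminant check: Δ ∝ 4a³ + 27b² = 4·13³ + 27·15² = 4·2197 + 27·225 ≡ 5 (mod 23). Nonzero ⇒ E is nonsingular.
For each x ∈ F_23, compute rhs = x³ + 13·x + 15 mod 23, then count y ∈ F_23 with y² ≡ rhs.
  x = 0: rhs = 15, matching y values: none (0 points).
  x = 1: rhs = 6, matching y values: 11, 12 (2 points).
  x = 2: rhs = 3, matching y values: 7, 16 (2 points).
  x = 3: rhs = 12, matching y values: 9, 14 (2 points).
  x = 4: rhs = 16, matching y values: 4, 19 (2 points).
  x = 5: rhs = 21, matching y values: none (0 points).
  x = 6: rhs = 10, matching y values: none (0 points).
  x = 7: rhs = 12, matching y values: 9, 14 (2 points).
  x = 8: rhs = 10, matching y values: none (0 points).
  x = 9: rhs = 10, matching y values: none (0 points).
  x = 10: rhs = 18, matching y values: 8, 15 (2 points).
  x = 11: rhs = 17, matching y values: none (0 points).
  x = 12: rhs = 13, matching y values: 6, 17 (2 points).
  x = 13: rhs = 12, matching y values: 9, 14 (2 points).
  x = 14: rhs = 20, matching y values: none (0 points).
  x = 15: rhs = 20, matching y values: none (0 points).
  x = 16: rhs = 18, matching y values: 8, 15 (2 points).
  x = 17: rhs = 20, matching y values: none (0 points).
  x = 18: rhs = 9, matching y values: 3, 20 (2 points).
  x = 19: rhs = 14, matching y values: none (0 points).
  x = 20: rhs = 18, matching y values: 8, 15 (2 points).
  x = 21: rhs = 4, matching y values: 2, 21 (2 points).
  x = 22: rhs = 1, matching y values: 1, 22 (2 points).
Total affine count: 26.
Full point count |E(F_23)| = 26 + 1 = 27.
Hasse bound: |27 − (23+1)| = |3| = 3 ≤ 2√23 ≈ 9.5917 ✓.


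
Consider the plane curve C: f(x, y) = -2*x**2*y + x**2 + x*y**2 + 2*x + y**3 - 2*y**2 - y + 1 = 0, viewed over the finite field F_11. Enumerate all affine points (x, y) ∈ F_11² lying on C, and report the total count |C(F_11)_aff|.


Affine F_11-points: {(3, 6), (3, 7), (3, 8), (4, 4), (5, 1), (6, 7), (8, 4), (8, 8), (9, 1), (10, 0)}; count = 10.

For each of the 121 pairs (x, y) ∈ F_11², evaluate f(x, y) mod 11. Record the zeros.
  x = 0: [0↦1, 1↦10, 2↦10, 3↦7, 4↦7, 5↦5, 6↦7, 7↦8, 8↦3, 9↦9, 10↦10]  zeros at y ∈ ∅
  x = 1: [0↦4, 1↦1, 2↦2, 3↦2, 4↦7, 5↦1, 6↦1, 7↦2, 8↦10, 9↦9, 10↦5]  zeros at y ∈ ∅
  x = 2: [0↦9, 1↦1, 2↦10, 3↦9, 4↦4, 5↦1, 6↦6, 7↦3, 8↦9, 9↦8, 10↦6]  zeros at y ∈ ∅
  x = 3: [0↦5, 1↦10, 2↦1, 3↦6, 4↦9, 5↦5, 6↦0, 7↦0, 8↦0, 9↦6, 10↦2]  zeros at y ∈ {6, 7, 8}
  x = 4: [0↦3, 1↦6, 2↦8, 3↦4, 4↦0, 5↦2, 6↦5, 7↦4, 8↦5, 9↦3, 10↦4]  zeros at y ∈ {4}
  x = 5: [0↦3, 1↦0, 2↦9, 3↦3, 4↦10, 5↦3, 6↦10, 7↦4, 8↦2, 9↦10, 10↦1]  zeros at y ∈ {1}
  x = 6: [0↦5, 1↦3, 2↦4, 3↦3, 4↦6, 5↦8, 6↦4, 7↦0, 8↦2, 9↦5, 10↦4]  zeros at y ∈ {7}
  x = 7: [0↦9, 1↦4, 2↦4, 3↦4, 4↦10, 5↦6, 6↦9, 7↦3, 8↦5, 9↦10, 10↦2]  zeros at y ∈ ∅
  x = 8: [0↦4, 1↦3, 2↦9, 3↦6, 4↦0, 5↦8, 6↦3, 7↦2, 8↦0, 9↦3, 10↦6]  zeros at y ∈ {4, 8}
  x = 9: [0↦1, 1↦0, 2↦8, 3↦9, 4↦9, 5↦3, 6↦8, 7↦8, 8↦9, 9↦6, 10↦5]  zeros at y ∈ {1}
  x = 10: [0↦0, 1↦6, 2↦1, 3↦2, 4↦4, 5↦2, 6↦2, 7↦10, 8↦10, 9↦8, 10↦10]  zeros at y ∈ {0}
Collecting zeros: affine points = {(3, 6), (3, 7), (3, 8), (4, 4), (5, 1), (6, 7), (8, 4), (8, 8), (9, 1), (10, 0)}.
Total count |C(F_11)_aff| = 10.


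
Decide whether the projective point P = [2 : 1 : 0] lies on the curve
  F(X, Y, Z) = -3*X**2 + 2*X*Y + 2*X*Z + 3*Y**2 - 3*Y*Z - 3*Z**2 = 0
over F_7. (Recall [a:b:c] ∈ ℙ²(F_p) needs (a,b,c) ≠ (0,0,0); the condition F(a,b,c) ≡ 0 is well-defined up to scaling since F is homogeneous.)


F(2,1,0) ≡ 2 (mod 7); P is NOT on the curve.

Evaluate F(2, 1, 0) term-by-term (mod 7).
  -3*X**2 ↦ -3·4·1·1 = -12
  2*X*Y ↦ 2·2·1·1 = 4
  2*X*Z ↦ 2·2·1·0 = 0
  3*Y**2 ↦ 3·1·1·1 = 3
  -3*Y*Z ↦ -3·1·1·0 = 0
  -3*Z**2 ↦ -3·1·1·0 = 0
Sum: F(2, 1, 0) = (-12) + (4) + (0) + (3) + (0) + (0) = -5.
Reducing mod 7: -5 ≡ 2 (mod 7).
Since F(a, b, c) ≡ 2 ≠ 0 (mod 7), P does NOT lie on the curve.


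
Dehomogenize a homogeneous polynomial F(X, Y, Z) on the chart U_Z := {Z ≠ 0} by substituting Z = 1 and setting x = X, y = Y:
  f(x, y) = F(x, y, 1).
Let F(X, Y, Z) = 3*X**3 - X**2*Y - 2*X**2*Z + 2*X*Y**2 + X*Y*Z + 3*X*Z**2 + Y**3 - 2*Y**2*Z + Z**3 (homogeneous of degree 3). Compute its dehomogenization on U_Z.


f(x, y) = 3*x**3 - x**2*y - 2*x**2 + 2*x*y**2 + x*y + 3*x + y**3 - 2*y**2 + 1

On U_Z we set Z = 1. Each monomial c·X^i·Y^j·Z^k in F becomes c·x^i·y^j·1^k = c·x^i·y^j.
Substituting Z = 1: F(X, Y, 1) = 3*x**3 - x**2*y - 2*x**2 + 2*x*y**2 + x*y + 3*x + y**3 - 2*y**2 + 1.
Note: deg(f) ≤ deg(F) = 3; strict inequality happens when F is divisible by Z (lost terms).


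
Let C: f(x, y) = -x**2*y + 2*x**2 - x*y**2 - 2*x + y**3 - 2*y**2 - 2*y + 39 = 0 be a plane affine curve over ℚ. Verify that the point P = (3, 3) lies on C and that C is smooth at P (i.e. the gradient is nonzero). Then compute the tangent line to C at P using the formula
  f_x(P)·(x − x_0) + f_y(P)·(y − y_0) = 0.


Tangent line at P: -17*x - 14*y + 93 = 0.

Step 1: f(3, 3) = 0, so P lies on C.
Step 2: partial derivatives
  f_x(x, y) = -2*x*y + 4*x - y**2 - 2, f_y(x, y) = -x**2 - 2*x*y + 3*y**2 - 4*y - 2.
  f_x(P) = -17, f_y(P) = -14 (gradient nonzero, so P is smooth).
Step 3: tangent line at P: -17·(x − 3) + -14·(y − 3) = 0.
Expanding: -17*x - 14*y + 93 = 0.


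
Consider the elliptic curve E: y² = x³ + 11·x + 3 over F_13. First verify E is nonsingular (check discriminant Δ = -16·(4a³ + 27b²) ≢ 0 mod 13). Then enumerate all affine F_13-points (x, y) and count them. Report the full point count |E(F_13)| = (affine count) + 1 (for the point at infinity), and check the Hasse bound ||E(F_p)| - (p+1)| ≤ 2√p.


Affine points = {(0, 4), (0, 9), (5, 1), (5, 12), (6, 5), (6, 8), (9, 5), (9, 8), (11, 5), (11, 8), (12, 2), (12, 11)}; affine count = 12; |E(F_13)| = 13.

Discriminant check: Δ ∝ 4a³ + 27b² = 4·11³ + 27·3² = 4·1331 + 27·9 ≡ 3 (mod 13). Nonzero ⇒ E is nonsingular.
For each x ∈ F_13, compute rhs = x³ + 11·x + 3 mod 13, then count y ∈ F_13 with y² ≡ rhs.
  x = 0: rhs = 3, matching y values: 4, 9 (2 points).
  x = 1: rhs = 2, matching y values: none (0 points).
  x = 2: rhs = 7, matching y values: none (0 points).
  x = 3: rhs = 11, matching y values: none (0 points).
  x = 4: rhs = 7, matching y values: none (0 points).
  x = 5: rhs = 1, matching y values: 1, 12 (2 points).
  x = 6: rhs = 12, matching y values: 5, 8 (2 points).
  x = 7: rhs = 7, matching y values: none (0 points).
  x = 8: rhs = 5, matching y values: none (0 points).
  x = 9: rhs = 12, matching y values: 5, 8 (2 points).
  x = 10: rhs = 8, matching y values: none (0 points).
  x = 11: rhs = 12, matching y values: 5, 8 (2 points).
  x = 12: rhs = 4, matching y values: 2, 11 (2 points).
Total affine count: 12.
Full point count |E(F_13)| = 12 + 1 = 13.
Hasse bound: |13 − (13+1)| = |-1| = 1 ≤ 2√13 ≈ 7.2111 ✓.


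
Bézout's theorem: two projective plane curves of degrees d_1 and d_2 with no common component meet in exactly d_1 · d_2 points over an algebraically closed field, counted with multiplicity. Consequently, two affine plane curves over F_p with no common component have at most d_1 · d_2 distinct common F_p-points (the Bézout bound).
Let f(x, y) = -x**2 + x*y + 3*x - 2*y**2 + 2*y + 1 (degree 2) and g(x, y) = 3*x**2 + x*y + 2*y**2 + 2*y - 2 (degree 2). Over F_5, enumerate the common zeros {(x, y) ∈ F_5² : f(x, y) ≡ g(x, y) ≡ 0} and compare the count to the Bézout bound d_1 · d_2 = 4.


Common zeros: ∅; count = 0; Bézout bound = 4.

deg(f) = 2, deg(g) = 2, so Bézout bound = 4.
Scan x ∈ F_5. For each x, list the y ∈ F_5 with f(x, y) ≡ 0 and those with g(x, y) ≡ 0 (mod 5); the common zeros in that column are the intersection.
  x = 0: f ≡ 0 at y ∈ ∅; g ≡ 0 at y ∈ {2}; common: ∅.
  x = 1: f ≡ 0 at y ∈ ∅; g ≡ 0 at y ∈ {2, 4}; common: ∅.
  x = 2: f ≡ 0 at y ∈ {1}; g ≡ 0 at y ∈ {0, 3}; common: ∅.
  x = 3: f ≡ 0 at y ∈ ∅; g ≡ 0 at y ∈ {0}; common: ∅.
  x = 4: f ≡ 0 at y ∈ ∅; g ≡ 0 at y ∈ ∅; common: ∅.
Collecting: common zeros = ∅, so the count is 0.
Comparison with the Bézout bound: 0 ≤ 4 = deg(f)·deg(g), as expected for curves with no common component (the affine F_5-count falls short of the bound because intersections may lie at infinity, over extension fields, or carry multiplicity).


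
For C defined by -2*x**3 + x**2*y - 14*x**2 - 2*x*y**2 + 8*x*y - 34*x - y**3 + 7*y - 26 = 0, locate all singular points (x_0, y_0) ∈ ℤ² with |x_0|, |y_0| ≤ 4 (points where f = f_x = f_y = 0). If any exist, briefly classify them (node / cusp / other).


Singular points: {(-2, 1)}; classification: node.

Compute partial derivatives:
  f_x = -6*x**2 + 2*x*y - 28*x - 2*y**2 + 8*y - 34.
  f_y = x**2 - 4*x*y + 8*x - 3*y**2 + 7.
Scan x_0 ∈ {−4, ..., 4}. For each x_0, f_y(x_0, y) is a polynomial in y; find its integer roots y ∈ {−4, ..., 4}, then test f_x and f at those candidates.
  x = -4: f_y(-4, y) = -3*y**2 + 16*y - 9; no integer root y with |y| ≤ 4.
  x = -3: f_y(-3, y) = -3*y**2 + 12*y - 8; no integer root y with |y| ≤ 4.
  x = -2: f_y(-2, y) = -3*y**2 + 8*y - 5; vanishes at y ∈ {1}. (-2, 1): f_x = 0, f = 0 — SINGULAR.
  x = -1: f_y(-1, y) = -3*y**2 + 4*y; vanishes at y ∈ {0}. (-1, 0): f_x = -12 ≠ 0.
  x = 0: f_y(0, y) = 7 - 3*y**2; no integer root y with |y| ≤ 4.
  x = 1: f_y(1, y) = -3*y**2 - 4*y + 16; no integer root y with |y| ≤ 4.
  x = 2: f_y(2, y) = -3*y**2 - 8*y + 27; no integer root y with |y| ≤ 4.
  x = 3: f_y(3, y) = -3*y**2 - 12*y + 40; no integer root y with |y| ≤ 4.
  x = 4: f_y(4, y) = -3*y**2 - 16*y + 55; no integer root y with |y| ≤ 4.
Only singular point on the grid: (-2, 1).
Classify: substitute x = -2 + u, y = 1 + v and expand: f = -2*u**3 + u**2*v - u**2 - 2*u*v**2 - v**3 + v**2.
No constant or linear terms (consistent with a singular point). Quadratic part: -u**2 + v**2. Cubic part: -2*u**3 + u**2*v - 2*u*v**2 - v**3.
The quadratic part v**2 - u**2 = (v − u)(v + u) splits into two distinct linear factors, so there are two distinct tangent lines y − 1 = ±(x − -2) — this is a node (ordinary double point).
Classification: node.


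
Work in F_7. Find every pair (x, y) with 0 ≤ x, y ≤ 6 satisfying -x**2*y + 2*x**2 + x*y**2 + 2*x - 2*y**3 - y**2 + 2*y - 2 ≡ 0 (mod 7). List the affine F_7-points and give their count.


Affine F_7-points: {(1, 3), (2, 1), (3, 2), (3, 3), (4, 4), (5, 4)}; count = 6.

For each of the 49 pairs (x, y) ∈ F_7², evaluate f(x, y) mod 7. Record the zeros.
  x = 0: [0↦5, 1↦4, 2↦3, 3↦4, 4↦2, 5↦6, 6↦4]  zeros at y ∈ ∅
  x = 1: [0↦2, 1↦1, 2↦2, 3↦0, 4↦4, 5↦2, 6↦3]  zeros at y ∈ {3}
  x = 2: [0↦3, 1↦0, 2↦1, 3↦1, 4↦2, 5↦6, 6↦1]  zeros at y ∈ {1}
  x = 3: [0↦1, 1↦1, 2↦0, 3↦0, 4↦3, 5↦4, 6↦5]  zeros at y ∈ {2, 3}
  x = 4: [0↦3, 1↦4, 2↦6, 3↦4, 4↦0, 5↦3, 6↦1]  zeros at y ∈ {4}
  x = 5: [0↦2, 1↦2, 2↦5, 3↦6, 4↦0, 5↦3, 6↦3]  zeros at y ∈ {4}
  x = 6: [0↦5, 1↦2, 2↦4, 3↦6, 4↦3, 5↦4, 6↦4]  zeros at y ∈ ∅
Collecting zeros: affine points = {(1, 3), (2, 1), (3, 2), (3, 3), (4, 4), (5, 4)}.
Total count |C(F_7)_aff| = 6.


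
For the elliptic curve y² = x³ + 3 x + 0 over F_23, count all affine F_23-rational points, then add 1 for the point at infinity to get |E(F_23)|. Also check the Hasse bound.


Affine points = {(0, 0), (1, 2), (1, 21), (3, 6), (3, 17), (5, 5), (5, 18), (6, 2), (6, 21), (10, 8), (10, 15), (12, 4), (12, 19), (14, 7), (14, 16), (15, 4), (15, 19), (16, 2), (16, 21), (19, 4), (19, 19), (21, 3), (21, 20)}; affine count = 23; |E(F_23)| = 24.

Discriminant check: Δ ∝ 4a³ + 27b² = 4·3³ + 27·0² = 4·27 + 27·0 ≡ 16 (mod 23). Nonzero ⇒ E is nonsingular.
For each x ∈ F_23, compute rhs = x³ + 3·x + 0 mod 23, then count y ∈ F_23 with y² ≡ rhs.
  x = 0: rhs = 0, matching y values: 0 (1 points).
  x = 1: rhs = 4, matching y values: 2, 21 (2 points).
  x = 2: rhs = 14, matching y values: none (0 points).
  x = 3: rhs = 13, matching y values: 6, 17 (2 points).
  x = 4: rhs = 7, matching y values: none (0 points).
  x = 5: rhs = 2, matching y values: 5, 18 (2 points).
  x = 6: rhs = 4, matching y values: 2, 21 (2 points).
  x = 7: rhs = 19, matching y values: none (0 points).
  x = 8: rhs = 7, matching y values: none (0 points).
  x = 9: rhs = 20, matching y values: none (0 points).
  x = 10: rhs = 18, matching y values: 8, 15 (2 points).
  x = 11: rhs = 7, matching y values: none (0 points).
  x = 12: rhs = 16, matching y values: 4, 19 (2 points).
  x = 13: rhs = 5, matching y values: none (0 points).
  x = 14: rhs = 3, matching y values: 7, 16 (2 points).
  x = 15: rhs = 16, matching y values: 4, 19 (2 points).
  x = 16: rhs = 4, matching y values: 2, 21 (2 points).
  x = 17: rhs = 19, matching y values: none (0 points).
  x = 18: rhs = 21, matching y values: none (0 points).
  x = 19: rhs = 16, matching y values: 4, 19 (2 points).
  x = 20: rhs = 10, matching y values: none (0 points).
  x = 21: rhs = 9, matching y values: 3, 20 (2 points).
  x = 22: rhs = 19, matching y values: none (0 points).
Total affine count: 23.
Full point count |E(F_23)| = 23 + 1 = 24.
Hasse bound: |24 − (23+1)| = |0| = 0 ≤ 2√23 ≈ 9.5917 ✓.


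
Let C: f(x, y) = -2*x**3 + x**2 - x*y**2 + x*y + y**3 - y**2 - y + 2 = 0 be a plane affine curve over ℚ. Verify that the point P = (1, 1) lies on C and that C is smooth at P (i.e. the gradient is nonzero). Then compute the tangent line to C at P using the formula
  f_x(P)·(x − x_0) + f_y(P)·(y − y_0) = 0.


Tangent line at P: -4*x - y + 5 = 0.

Step 1: f(1, 1) = 0, so P lies on C.
Step 2: partial derivatives
  f_x(x, y) = -6*x**2 + 2*x - y**2 + y, f_y(x, y) = -2*x*y + x + 3*y**2 - 2*y - 1.
  f_x(P) = -4, f_y(P) = -1 (gradient nonzero, so P is smooth).
Step 3: tangent line at P: -4·(x − 1) + -1·(y − 1) = 0.
Expanding: -4*x - y + 5 = 0.


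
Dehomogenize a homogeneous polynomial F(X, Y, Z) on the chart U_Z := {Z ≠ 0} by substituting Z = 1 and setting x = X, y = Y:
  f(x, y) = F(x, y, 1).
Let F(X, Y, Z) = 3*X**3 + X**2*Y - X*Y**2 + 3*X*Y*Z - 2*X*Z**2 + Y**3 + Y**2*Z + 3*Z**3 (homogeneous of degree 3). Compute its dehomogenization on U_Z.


f(x, y) = 3*x**3 + x**2*y - x*y**2 + 3*x*y - 2*x + y**3 + y**2 + 3

On U_Z we set Z = 1. Each monomial c·X^i·Y^j·Z^k in F becomes c·x^i·y^j·1^k = c·x^i·y^j.
Substituting Z = 1: F(X, Y, 1) = 3*x**3 + x**2*y - x*y**2 + 3*x*y - 2*x + y**3 + y**2 + 3.
Note: deg(f) ≤ deg(F) = 3; strict inequality happens when F is divisible by Z (lost terms).


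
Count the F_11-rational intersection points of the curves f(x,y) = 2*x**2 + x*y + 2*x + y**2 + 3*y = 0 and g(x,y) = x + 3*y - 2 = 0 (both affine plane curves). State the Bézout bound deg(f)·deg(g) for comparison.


Common zeros: {(0, 8)}; count = 1; Bézout bound = 2.

deg(f) = 2, deg(g) = 1, so Bézout bound = 2.
Scan x ∈ F_11. For each x, list the y ∈ F_11 with f(x, y) ≡ 0 and those with g(x, y) ≡ 0 (mod 11); the common zeros in that column are the intersection.
  x = 0: f ≡ 0 at y ∈ {0, 8}; g ≡ 0 at y ∈ {8}; common: {8}.
  x = 1: f ≡ 0 at y ∈ {9}; g ≡ 0 at y ∈ {4}; common: ∅.
  x = 2: f ≡ 0 at y ∈ ∅; g ≡ 0 at y ∈ {0}; common: ∅.
  x = 3: f ≡ 0 at y ∈ ∅; g ≡ 0 at y ∈ {7}; common: ∅.
  x = 4: f ≡ 0 at y ∈ ∅; g ≡ 0 at y ∈ {3}; common: ∅.
  x = 5: f ≡ 0 at y ∈ {7}; g ≡ 0 at y ∈ {10}; common: ∅.
  x = 6: f ≡ 0 at y ∈ {5, 8}; g ≡ 0 at y ∈ {6}; common: ∅.
  x = 7: f ≡ 0 at y ∈ {5, 7}; g ≡ 0 at y ∈ {2}; common: ∅.
  x = 8: f ≡ 0 at y ∈ ∅; g ≡ 0 at y ∈ {9}; common: ∅.
  x = 9: f ≡ 0 at y ∈ ∅; g ≡ 0 at y ∈ {5}; common: ∅.
  x = 10: f ≡ 0 at y ∈ {0, 9}; g ≡ 0 at y ∈ {1}; common: ∅.
Collecting: common zeros = {(0, 8)}, so the count is 1.
Comparison with the Bézout bound: 1 ≤ 2 = deg(f)·deg(g), as expected for curves with no common component (the affine F_11-count falls short of the bound because intersections may lie at infinity, over extension fields, or carry multiplicity).


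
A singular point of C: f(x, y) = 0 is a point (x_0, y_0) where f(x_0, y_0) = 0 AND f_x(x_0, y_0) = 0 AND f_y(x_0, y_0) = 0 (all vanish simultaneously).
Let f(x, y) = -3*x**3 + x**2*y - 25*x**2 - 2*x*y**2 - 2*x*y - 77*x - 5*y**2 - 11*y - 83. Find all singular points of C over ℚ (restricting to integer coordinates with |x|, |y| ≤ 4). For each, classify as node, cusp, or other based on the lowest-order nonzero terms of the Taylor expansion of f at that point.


Singular points: {(-3, -2)}; classification: cusp.

Compute partial derivatives:
  f_x = -9*x**2 + 2*x*y - 50*x - 2*y**2 - 2*y - 77.
  f_y = x**2 - 4*x*y - 2*x - 10*y - 11.
Scan x_0 ∈ {−4, ..., 4}. For each x_0, f_y(x_0, y) is a polynomial in y; find its integer roots y ∈ {−4, ..., 4}, then test f_x and f at those candidates.
  x = -4: f_y(-4, y) = 6*y + 13; no integer root y with |y| ≤ 4.
  x = -3: f_y(-3, y) = 2*y + 4; vanishes at y ∈ {-2}. (-3, -2): f_x = 0, f = 0 — SINGULAR.
  x = -2: f_y(-2, y) = -2*y - 3; no integer root y with |y| ≤ 4.
  x = -1: f_y(-1, y) = -6*y - 8; no integer root y with |y| ≤ 4.
  x = 0: f_y(0, y) = -10*y - 11; no integer root y with |y| ≤ 4.
  x = 1: f_y(1, y) = -14*y - 12; no integer root y with |y| ≤ 4.
  x = 2: f_y(2, y) = -18*y - 11; no integer root y with |y| ≤ 4.
  x = 3: f_y(3, y) = -22*y - 8; no integer root y with |y| ≤ 4.
  x = 4: f_y(4, y) = -26*y - 3; no integer root y with |y| ≤ 4.
Only singular point on the grid: (-3, -2).
Classify: substitute x = -3 + u, y = -2 + v and expand: f = -3*u**3 + u**2*v - 2*u*v**2 + v**2.
No constant or linear terms (consistent with a singular point). Quadratic part: v**2. Cubic part: -3*u**3 + u**2*v - 2*u*v**2.
The quadratic part v**2 is a perfect square, so there is a single (double) tangent line v = 0, i.e. y = -2. Restricting the cubic part to that line (v = 0) leaves -3*u**3 ≠ 0, so f is not divisible by v and the branch is v² ≈ 3*u**3 to lowest order — this is a cusp.
Classification: cusp.


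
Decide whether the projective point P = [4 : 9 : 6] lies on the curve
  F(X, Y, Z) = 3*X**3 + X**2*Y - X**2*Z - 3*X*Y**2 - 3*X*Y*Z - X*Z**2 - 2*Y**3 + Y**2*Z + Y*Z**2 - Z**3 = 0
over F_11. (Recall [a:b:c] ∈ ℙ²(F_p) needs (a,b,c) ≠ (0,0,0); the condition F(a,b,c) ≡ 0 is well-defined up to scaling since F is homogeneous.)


F(4,9,6) ≡ 10 (mod 11); P is NOT on the curve.

Evaluate F(4, 9, 6) term-by-term (mod 11).
  3*X**3 ↦ 3·64·1·1 = 192
  X**2*Y ↦ 1·16·9·1 = 144
  -X**2*Z ↦ -1·16·1·6 = -96
  -3*X*Y**2 ↦ -3·4·81·1 = -972
  -3*X*Y*Z ↦ -3·4·9·6 = -648
  -X*Z**2 ↦ -1·4·1·36 = -144
  -2*Y**3 ↦ -2·1·729·1 = -1458
  Y**2*Z ↦ 1·1·81·6 = 486
  Y*Z**2 ↦ 1·1·9·36 = 324
  -Z**3 ↦ -1·1·1·216 = -216
Sum: F(4, 9, 6) = (192) + (144) + (-96) + (-972) + (-648) + (-144) + (-1458) + (486) + (324) + (-216) = -2388.
Reducing mod 11: -2388 ≡ 10 (mod 11).
Since F(a, b, c) ≡ 10 ≠ 0 (mod 11), P does NOT lie on the curve.


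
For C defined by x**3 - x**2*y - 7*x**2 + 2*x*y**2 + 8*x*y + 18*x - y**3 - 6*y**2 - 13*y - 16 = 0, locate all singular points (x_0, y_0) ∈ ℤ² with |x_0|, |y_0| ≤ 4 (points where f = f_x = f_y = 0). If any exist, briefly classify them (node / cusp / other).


Singular points: {(2, -1)}; classification: cusp.

Compute partial derivatives:
  f_x = 3*x**2 - 2*x*y - 14*x + 2*y**2 + 8*y + 18.
  f_y = -x**2 + 4*x*y + 8*x - 3*y**2 - 12*y - 13.
Scan x_0 ∈ {−4, ..., 4}. For each x_0, f_y(x_0, y) is a polynomial in y; find its integer roots y ∈ {−4, ..., 4}, then test f_x and f at those candidates.
  x = -4: f_y(-4, y) = -3*y**2 - 28*y - 61; no integer root y with |y| ≤ 4.
  x = -3: f_y(-3, y) = -3*y**2 - 24*y - 46; no integer root y with |y| ≤ 4.
  x = -2: f_y(-2, y) = -3*y**2 - 20*y - 33; vanishes at y ∈ {-3}. (-2, -3): f_x = 40 ≠ 0.
  x = -1: f_y(-1, y) = -3*y**2 - 16*y - 22; no integer root y with |y| ≤ 4.
  x = 0: f_y(0, y) = -3*y**2 - 12*y - 13; no integer root y with |y| ≤ 4.
  x = 1: f_y(1, y) = -3*y**2 - 8*y - 6; no integer root y with |y| ≤ 4.
  x = 2: f_y(2, y) = -3*y**2 - 4*y - 1; vanishes at y ∈ {-1}. (2, -1): f_x = 0, f = 0 — SINGULAR.
  x = 3: f_y(3, y) = 2 - 3*y**2; no integer root y with |y| ≤ 4.
  x = 4: f_y(4, y) = -3*y**2 + 4*y + 3; no integer root y with |y| ≤ 4.
Only singular point on the grid: (2, -1).
Classify: substitute x = 2 + u, y = -1 + v and expand: f = u**3 - u**2*v + 2*u*v**2 - v**3 + v**2.
No constant or linear terms (consistent with a singular point). Quadratic part: v**2. Cubic part: u**3 - u**2*v + 2*u*v**2 - v**3.
The quadratic part v**2 is a perfect square, so there is a single (double) tangent line v = 0, i.e. y = -1. Restricting the cubic part to that line (v = 0) leaves u**3 ≠ 0, so f is not divisible by v and the branch is v² ≈ -u**3 to lowest order — this is a cusp.
Classification: cusp.
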